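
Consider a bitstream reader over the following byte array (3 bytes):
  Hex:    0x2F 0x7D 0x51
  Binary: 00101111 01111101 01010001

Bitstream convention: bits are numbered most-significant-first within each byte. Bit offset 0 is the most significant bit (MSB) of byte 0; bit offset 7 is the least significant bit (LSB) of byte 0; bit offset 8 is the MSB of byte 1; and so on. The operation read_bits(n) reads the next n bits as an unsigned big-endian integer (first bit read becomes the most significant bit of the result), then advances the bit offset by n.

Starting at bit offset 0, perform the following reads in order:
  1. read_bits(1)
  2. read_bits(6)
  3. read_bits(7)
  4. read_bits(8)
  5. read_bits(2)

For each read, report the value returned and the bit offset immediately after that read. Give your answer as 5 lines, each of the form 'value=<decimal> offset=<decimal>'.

Read 1: bits[0:1] width=1 -> value=0 (bin 0); offset now 1 = byte 0 bit 1; 23 bits remain
Read 2: bits[1:7] width=6 -> value=23 (bin 010111); offset now 7 = byte 0 bit 7; 17 bits remain
Read 3: bits[7:14] width=7 -> value=95 (bin 1011111); offset now 14 = byte 1 bit 6; 10 bits remain
Read 4: bits[14:22] width=8 -> value=84 (bin 01010100); offset now 22 = byte 2 bit 6; 2 bits remain
Read 5: bits[22:24] width=2 -> value=1 (bin 01); offset now 24 = byte 3 bit 0; 0 bits remain

Answer: value=0 offset=1
value=23 offset=7
value=95 offset=14
value=84 offset=22
value=1 offset=24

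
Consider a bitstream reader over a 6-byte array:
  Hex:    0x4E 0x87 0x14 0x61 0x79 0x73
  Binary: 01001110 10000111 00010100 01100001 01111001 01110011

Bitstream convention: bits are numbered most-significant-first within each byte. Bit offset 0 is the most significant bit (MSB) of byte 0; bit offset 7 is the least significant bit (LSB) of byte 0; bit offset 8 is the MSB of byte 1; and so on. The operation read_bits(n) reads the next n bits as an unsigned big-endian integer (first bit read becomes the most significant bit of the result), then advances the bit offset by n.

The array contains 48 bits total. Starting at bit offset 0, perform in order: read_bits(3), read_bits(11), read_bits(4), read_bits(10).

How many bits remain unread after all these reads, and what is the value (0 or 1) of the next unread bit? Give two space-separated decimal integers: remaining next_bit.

Answer: 20 0

Derivation:
Read 1: bits[0:3] width=3 -> value=2 (bin 010); offset now 3 = byte 0 bit 3; 45 bits remain
Read 2: bits[3:14] width=11 -> value=929 (bin 01110100001); offset now 14 = byte 1 bit 6; 34 bits remain
Read 3: bits[14:18] width=4 -> value=12 (bin 1100); offset now 18 = byte 2 bit 2; 30 bits remain
Read 4: bits[18:28] width=10 -> value=326 (bin 0101000110); offset now 28 = byte 3 bit 4; 20 bits remain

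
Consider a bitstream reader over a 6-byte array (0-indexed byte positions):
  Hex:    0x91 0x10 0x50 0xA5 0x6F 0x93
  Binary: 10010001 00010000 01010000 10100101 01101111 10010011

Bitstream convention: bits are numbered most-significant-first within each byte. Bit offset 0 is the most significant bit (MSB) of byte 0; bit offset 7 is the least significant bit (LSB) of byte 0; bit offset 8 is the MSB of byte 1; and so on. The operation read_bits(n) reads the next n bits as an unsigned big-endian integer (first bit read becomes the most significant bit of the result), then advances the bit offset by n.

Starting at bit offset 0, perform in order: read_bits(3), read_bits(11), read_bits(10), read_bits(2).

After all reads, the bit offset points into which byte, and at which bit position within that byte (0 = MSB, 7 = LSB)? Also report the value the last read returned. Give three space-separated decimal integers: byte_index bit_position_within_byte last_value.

Read 1: bits[0:3] width=3 -> value=4 (bin 100); offset now 3 = byte 0 bit 3; 45 bits remain
Read 2: bits[3:14] width=11 -> value=1092 (bin 10001000100); offset now 14 = byte 1 bit 6; 34 bits remain
Read 3: bits[14:24] width=10 -> value=80 (bin 0001010000); offset now 24 = byte 3 bit 0; 24 bits remain
Read 4: bits[24:26] width=2 -> value=2 (bin 10); offset now 26 = byte 3 bit 2; 22 bits remain

Answer: 3 2 2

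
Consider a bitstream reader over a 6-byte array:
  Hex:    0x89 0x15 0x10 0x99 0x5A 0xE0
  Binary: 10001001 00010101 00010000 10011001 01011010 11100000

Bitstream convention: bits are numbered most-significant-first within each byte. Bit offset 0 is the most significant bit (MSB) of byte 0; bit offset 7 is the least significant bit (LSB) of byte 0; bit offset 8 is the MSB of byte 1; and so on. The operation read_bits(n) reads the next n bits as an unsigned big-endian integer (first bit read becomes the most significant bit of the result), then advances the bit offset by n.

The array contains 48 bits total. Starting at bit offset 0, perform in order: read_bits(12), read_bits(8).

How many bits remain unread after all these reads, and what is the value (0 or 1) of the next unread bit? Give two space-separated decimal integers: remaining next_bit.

Read 1: bits[0:12] width=12 -> value=2193 (bin 100010010001); offset now 12 = byte 1 bit 4; 36 bits remain
Read 2: bits[12:20] width=8 -> value=81 (bin 01010001); offset now 20 = byte 2 bit 4; 28 bits remain

Answer: 28 0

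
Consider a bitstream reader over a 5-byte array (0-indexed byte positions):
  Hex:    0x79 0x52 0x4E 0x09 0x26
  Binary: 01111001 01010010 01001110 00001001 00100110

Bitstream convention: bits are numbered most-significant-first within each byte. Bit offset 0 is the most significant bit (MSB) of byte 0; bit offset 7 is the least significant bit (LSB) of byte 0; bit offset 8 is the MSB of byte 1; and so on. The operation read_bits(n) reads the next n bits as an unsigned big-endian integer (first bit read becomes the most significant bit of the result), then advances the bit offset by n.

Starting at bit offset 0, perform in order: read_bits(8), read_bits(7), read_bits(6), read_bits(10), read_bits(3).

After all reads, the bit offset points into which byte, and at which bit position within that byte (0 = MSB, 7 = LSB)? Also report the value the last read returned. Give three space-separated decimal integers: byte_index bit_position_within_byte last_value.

Answer: 4 2 4

Derivation:
Read 1: bits[0:8] width=8 -> value=121 (bin 01111001); offset now 8 = byte 1 bit 0; 32 bits remain
Read 2: bits[8:15] width=7 -> value=41 (bin 0101001); offset now 15 = byte 1 bit 7; 25 bits remain
Read 3: bits[15:21] width=6 -> value=9 (bin 001001); offset now 21 = byte 2 bit 5; 19 bits remain
Read 4: bits[21:31] width=10 -> value=772 (bin 1100000100); offset now 31 = byte 3 bit 7; 9 bits remain
Read 5: bits[31:34] width=3 -> value=4 (bin 100); offset now 34 = byte 4 bit 2; 6 bits remain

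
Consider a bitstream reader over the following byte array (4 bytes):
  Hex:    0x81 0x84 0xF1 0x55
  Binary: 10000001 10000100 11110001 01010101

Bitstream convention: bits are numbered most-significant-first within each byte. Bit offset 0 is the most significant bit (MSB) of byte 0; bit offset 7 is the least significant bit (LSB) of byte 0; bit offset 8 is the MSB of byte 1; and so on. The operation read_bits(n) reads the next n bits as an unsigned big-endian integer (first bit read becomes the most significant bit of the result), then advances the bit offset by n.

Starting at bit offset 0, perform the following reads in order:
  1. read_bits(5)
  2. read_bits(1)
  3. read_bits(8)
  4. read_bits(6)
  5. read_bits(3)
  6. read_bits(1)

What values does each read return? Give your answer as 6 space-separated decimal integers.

Read 1: bits[0:5] width=5 -> value=16 (bin 10000); offset now 5 = byte 0 bit 5; 27 bits remain
Read 2: bits[5:6] width=1 -> value=0 (bin 0); offset now 6 = byte 0 bit 6; 26 bits remain
Read 3: bits[6:14] width=8 -> value=97 (bin 01100001); offset now 14 = byte 1 bit 6; 18 bits remain
Read 4: bits[14:20] width=6 -> value=15 (bin 001111); offset now 20 = byte 2 bit 4; 12 bits remain
Read 5: bits[20:23] width=3 -> value=0 (bin 000); offset now 23 = byte 2 bit 7; 9 bits remain
Read 6: bits[23:24] width=1 -> value=1 (bin 1); offset now 24 = byte 3 bit 0; 8 bits remain

Answer: 16 0 97 15 0 1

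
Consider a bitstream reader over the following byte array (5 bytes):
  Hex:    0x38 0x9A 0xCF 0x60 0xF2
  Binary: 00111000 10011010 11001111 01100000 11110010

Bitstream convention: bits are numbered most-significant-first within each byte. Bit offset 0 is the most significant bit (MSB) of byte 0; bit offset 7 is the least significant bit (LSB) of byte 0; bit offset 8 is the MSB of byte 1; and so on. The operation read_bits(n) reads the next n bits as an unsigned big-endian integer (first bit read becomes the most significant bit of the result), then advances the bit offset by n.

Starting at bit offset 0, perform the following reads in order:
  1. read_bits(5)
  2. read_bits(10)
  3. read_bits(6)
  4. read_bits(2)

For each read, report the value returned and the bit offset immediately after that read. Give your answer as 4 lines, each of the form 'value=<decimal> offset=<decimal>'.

Read 1: bits[0:5] width=5 -> value=7 (bin 00111); offset now 5 = byte 0 bit 5; 35 bits remain
Read 2: bits[5:15] width=10 -> value=77 (bin 0001001101); offset now 15 = byte 1 bit 7; 25 bits remain
Read 3: bits[15:21] width=6 -> value=25 (bin 011001); offset now 21 = byte 2 bit 5; 19 bits remain
Read 4: bits[21:23] width=2 -> value=3 (bin 11); offset now 23 = byte 2 bit 7; 17 bits remain

Answer: value=7 offset=5
value=77 offset=15
value=25 offset=21
value=3 offset=23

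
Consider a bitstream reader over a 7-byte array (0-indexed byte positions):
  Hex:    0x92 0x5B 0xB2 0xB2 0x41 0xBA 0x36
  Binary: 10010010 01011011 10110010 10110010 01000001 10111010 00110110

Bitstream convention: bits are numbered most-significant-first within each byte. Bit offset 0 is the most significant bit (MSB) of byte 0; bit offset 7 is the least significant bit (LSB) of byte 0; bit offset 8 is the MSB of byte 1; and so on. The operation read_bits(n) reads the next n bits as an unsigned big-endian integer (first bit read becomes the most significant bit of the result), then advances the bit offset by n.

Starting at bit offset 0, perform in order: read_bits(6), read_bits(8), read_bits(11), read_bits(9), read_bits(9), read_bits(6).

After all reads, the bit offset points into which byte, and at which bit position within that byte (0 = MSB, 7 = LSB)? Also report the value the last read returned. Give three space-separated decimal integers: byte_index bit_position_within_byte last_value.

Read 1: bits[0:6] width=6 -> value=36 (bin 100100); offset now 6 = byte 0 bit 6; 50 bits remain
Read 2: bits[6:14] width=8 -> value=150 (bin 10010110); offset now 14 = byte 1 bit 6; 42 bits remain
Read 3: bits[14:25] width=11 -> value=1893 (bin 11101100101); offset now 25 = byte 3 bit 1; 31 bits remain
Read 4: bits[25:34] width=9 -> value=201 (bin 011001001); offset now 34 = byte 4 bit 2; 22 bits remain
Read 5: bits[34:43] width=9 -> value=13 (bin 000001101); offset now 43 = byte 5 bit 3; 13 bits remain
Read 6: bits[43:49] width=6 -> value=52 (bin 110100); offset now 49 = byte 6 bit 1; 7 bits remain

Answer: 6 1 52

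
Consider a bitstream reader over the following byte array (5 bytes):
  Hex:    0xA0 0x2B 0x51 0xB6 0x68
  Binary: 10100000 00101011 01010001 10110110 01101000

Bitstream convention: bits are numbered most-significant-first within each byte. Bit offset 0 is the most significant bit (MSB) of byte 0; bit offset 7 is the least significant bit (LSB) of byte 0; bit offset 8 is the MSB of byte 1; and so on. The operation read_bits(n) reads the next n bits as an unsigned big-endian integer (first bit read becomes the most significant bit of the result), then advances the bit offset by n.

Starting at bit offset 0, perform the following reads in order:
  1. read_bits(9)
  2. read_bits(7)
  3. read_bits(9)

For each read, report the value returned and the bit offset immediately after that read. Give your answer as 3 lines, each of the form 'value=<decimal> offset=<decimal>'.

Read 1: bits[0:9] width=9 -> value=320 (bin 101000000); offset now 9 = byte 1 bit 1; 31 bits remain
Read 2: bits[9:16] width=7 -> value=43 (bin 0101011); offset now 16 = byte 2 bit 0; 24 bits remain
Read 3: bits[16:25] width=9 -> value=163 (bin 010100011); offset now 25 = byte 3 bit 1; 15 bits remain

Answer: value=320 offset=9
value=43 offset=16
value=163 offset=25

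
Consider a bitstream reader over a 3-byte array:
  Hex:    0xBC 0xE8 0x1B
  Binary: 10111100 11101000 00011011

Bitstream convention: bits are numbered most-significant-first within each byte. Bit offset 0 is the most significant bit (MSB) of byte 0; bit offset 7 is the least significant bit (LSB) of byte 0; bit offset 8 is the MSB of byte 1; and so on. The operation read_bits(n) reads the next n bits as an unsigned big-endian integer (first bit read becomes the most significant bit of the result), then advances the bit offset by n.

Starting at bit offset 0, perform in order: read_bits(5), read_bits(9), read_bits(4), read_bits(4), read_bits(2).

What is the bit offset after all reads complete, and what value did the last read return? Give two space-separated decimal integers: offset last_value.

Read 1: bits[0:5] width=5 -> value=23 (bin 10111); offset now 5 = byte 0 bit 5; 19 bits remain
Read 2: bits[5:14] width=9 -> value=314 (bin 100111010); offset now 14 = byte 1 bit 6; 10 bits remain
Read 3: bits[14:18] width=4 -> value=0 (bin 0000); offset now 18 = byte 2 bit 2; 6 bits remain
Read 4: bits[18:22] width=4 -> value=6 (bin 0110); offset now 22 = byte 2 bit 6; 2 bits remain
Read 5: bits[22:24] width=2 -> value=3 (bin 11); offset now 24 = byte 3 bit 0; 0 bits remain

Answer: 24 3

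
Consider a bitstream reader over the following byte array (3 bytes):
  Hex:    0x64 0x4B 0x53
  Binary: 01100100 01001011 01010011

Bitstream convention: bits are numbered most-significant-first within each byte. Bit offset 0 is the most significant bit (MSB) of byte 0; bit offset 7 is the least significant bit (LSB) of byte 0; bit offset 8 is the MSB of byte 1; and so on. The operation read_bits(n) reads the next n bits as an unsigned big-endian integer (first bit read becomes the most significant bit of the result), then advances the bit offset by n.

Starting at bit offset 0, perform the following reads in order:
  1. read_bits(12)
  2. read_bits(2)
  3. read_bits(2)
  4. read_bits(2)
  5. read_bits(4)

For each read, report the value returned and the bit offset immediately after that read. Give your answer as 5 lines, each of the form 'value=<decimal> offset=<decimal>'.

Answer: value=1604 offset=12
value=2 offset=14
value=3 offset=16
value=1 offset=18
value=4 offset=22

Derivation:
Read 1: bits[0:12] width=12 -> value=1604 (bin 011001000100); offset now 12 = byte 1 bit 4; 12 bits remain
Read 2: bits[12:14] width=2 -> value=2 (bin 10); offset now 14 = byte 1 bit 6; 10 bits remain
Read 3: bits[14:16] width=2 -> value=3 (bin 11); offset now 16 = byte 2 bit 0; 8 bits remain
Read 4: bits[16:18] width=2 -> value=1 (bin 01); offset now 18 = byte 2 bit 2; 6 bits remain
Read 5: bits[18:22] width=4 -> value=4 (bin 0100); offset now 22 = byte 2 bit 6; 2 bits remain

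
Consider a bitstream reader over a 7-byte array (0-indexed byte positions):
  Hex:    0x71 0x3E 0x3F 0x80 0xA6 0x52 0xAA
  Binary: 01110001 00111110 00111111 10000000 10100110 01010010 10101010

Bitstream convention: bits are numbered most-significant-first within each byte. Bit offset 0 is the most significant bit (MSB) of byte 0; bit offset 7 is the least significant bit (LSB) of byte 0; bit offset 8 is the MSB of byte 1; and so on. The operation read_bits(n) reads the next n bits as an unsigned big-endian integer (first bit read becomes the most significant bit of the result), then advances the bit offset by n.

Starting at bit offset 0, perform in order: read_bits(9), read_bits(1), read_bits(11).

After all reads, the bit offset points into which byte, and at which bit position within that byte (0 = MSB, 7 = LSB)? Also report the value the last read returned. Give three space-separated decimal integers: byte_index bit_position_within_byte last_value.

Read 1: bits[0:9] width=9 -> value=226 (bin 011100010); offset now 9 = byte 1 bit 1; 47 bits remain
Read 2: bits[9:10] width=1 -> value=0 (bin 0); offset now 10 = byte 1 bit 2; 46 bits remain
Read 3: bits[10:21] width=11 -> value=1991 (bin 11111000111); offset now 21 = byte 2 bit 5; 35 bits remain

Answer: 2 5 1991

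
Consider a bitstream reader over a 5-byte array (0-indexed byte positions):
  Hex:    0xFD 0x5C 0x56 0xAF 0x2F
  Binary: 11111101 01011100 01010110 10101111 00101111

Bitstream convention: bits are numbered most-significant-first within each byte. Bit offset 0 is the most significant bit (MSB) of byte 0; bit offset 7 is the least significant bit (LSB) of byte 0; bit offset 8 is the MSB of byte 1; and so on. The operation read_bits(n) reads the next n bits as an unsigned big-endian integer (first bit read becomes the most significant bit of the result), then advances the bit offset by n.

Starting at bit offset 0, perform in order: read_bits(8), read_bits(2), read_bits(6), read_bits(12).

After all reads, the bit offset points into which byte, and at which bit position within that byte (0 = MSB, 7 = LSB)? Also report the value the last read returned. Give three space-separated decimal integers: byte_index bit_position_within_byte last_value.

Answer: 3 4 1386

Derivation:
Read 1: bits[0:8] width=8 -> value=253 (bin 11111101); offset now 8 = byte 1 bit 0; 32 bits remain
Read 2: bits[8:10] width=2 -> value=1 (bin 01); offset now 10 = byte 1 bit 2; 30 bits remain
Read 3: bits[10:16] width=6 -> value=28 (bin 011100); offset now 16 = byte 2 bit 0; 24 bits remain
Read 4: bits[16:28] width=12 -> value=1386 (bin 010101101010); offset now 28 = byte 3 bit 4; 12 bits remain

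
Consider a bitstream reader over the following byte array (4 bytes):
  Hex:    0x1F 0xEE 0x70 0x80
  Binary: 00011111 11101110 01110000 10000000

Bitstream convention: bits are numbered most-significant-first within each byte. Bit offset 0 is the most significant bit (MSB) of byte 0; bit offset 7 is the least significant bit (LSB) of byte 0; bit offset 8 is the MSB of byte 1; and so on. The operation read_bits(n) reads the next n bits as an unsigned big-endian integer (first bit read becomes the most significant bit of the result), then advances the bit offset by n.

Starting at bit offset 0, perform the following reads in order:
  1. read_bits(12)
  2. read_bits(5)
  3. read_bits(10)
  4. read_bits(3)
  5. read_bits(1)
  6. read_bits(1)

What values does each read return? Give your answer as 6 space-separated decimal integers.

Answer: 510 28 900 0 0 0

Derivation:
Read 1: bits[0:12] width=12 -> value=510 (bin 000111111110); offset now 12 = byte 1 bit 4; 20 bits remain
Read 2: bits[12:17] width=5 -> value=28 (bin 11100); offset now 17 = byte 2 bit 1; 15 bits remain
Read 3: bits[17:27] width=10 -> value=900 (bin 1110000100); offset now 27 = byte 3 bit 3; 5 bits remain
Read 4: bits[27:30] width=3 -> value=0 (bin 000); offset now 30 = byte 3 bit 6; 2 bits remain
Read 5: bits[30:31] width=1 -> value=0 (bin 0); offset now 31 = byte 3 bit 7; 1 bits remain
Read 6: bits[31:32] width=1 -> value=0 (bin 0); offset now 32 = byte 4 bit 0; 0 bits remain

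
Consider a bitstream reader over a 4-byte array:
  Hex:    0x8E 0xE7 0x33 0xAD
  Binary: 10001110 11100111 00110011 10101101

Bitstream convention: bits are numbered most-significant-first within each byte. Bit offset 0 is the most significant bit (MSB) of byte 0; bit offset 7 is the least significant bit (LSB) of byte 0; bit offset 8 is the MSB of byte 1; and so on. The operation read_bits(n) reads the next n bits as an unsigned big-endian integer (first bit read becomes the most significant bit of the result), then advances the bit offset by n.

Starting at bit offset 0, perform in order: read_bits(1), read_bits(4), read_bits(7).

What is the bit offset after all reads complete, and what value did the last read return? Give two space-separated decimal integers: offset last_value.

Answer: 12 110

Derivation:
Read 1: bits[0:1] width=1 -> value=1 (bin 1); offset now 1 = byte 0 bit 1; 31 bits remain
Read 2: bits[1:5] width=4 -> value=1 (bin 0001); offset now 5 = byte 0 bit 5; 27 bits remain
Read 3: bits[5:12] width=7 -> value=110 (bin 1101110); offset now 12 = byte 1 bit 4; 20 bits remain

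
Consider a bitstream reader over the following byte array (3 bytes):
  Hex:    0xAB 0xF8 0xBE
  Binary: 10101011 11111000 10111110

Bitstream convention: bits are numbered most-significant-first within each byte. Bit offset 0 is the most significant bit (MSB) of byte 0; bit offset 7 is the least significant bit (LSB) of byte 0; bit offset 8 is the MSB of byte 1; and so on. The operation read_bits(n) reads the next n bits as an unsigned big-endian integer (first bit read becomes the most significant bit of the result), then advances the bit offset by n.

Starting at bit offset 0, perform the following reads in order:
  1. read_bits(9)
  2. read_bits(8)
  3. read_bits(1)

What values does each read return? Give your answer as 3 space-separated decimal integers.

Answer: 343 241 0

Derivation:
Read 1: bits[0:9] width=9 -> value=343 (bin 101010111); offset now 9 = byte 1 bit 1; 15 bits remain
Read 2: bits[9:17] width=8 -> value=241 (bin 11110001); offset now 17 = byte 2 bit 1; 7 bits remain
Read 3: bits[17:18] width=1 -> value=0 (bin 0); offset now 18 = byte 2 bit 2; 6 bits remain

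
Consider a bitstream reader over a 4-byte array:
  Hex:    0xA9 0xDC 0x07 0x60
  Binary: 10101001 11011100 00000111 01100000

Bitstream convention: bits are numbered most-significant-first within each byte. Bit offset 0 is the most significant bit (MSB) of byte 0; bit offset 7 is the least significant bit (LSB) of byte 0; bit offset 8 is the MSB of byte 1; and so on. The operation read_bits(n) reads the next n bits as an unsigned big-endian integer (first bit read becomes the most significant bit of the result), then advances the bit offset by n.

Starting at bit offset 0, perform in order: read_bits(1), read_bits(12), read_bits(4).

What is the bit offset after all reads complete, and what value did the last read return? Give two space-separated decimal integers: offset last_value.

Read 1: bits[0:1] width=1 -> value=1 (bin 1); offset now 1 = byte 0 bit 1; 31 bits remain
Read 2: bits[1:13] width=12 -> value=1339 (bin 010100111011); offset now 13 = byte 1 bit 5; 19 bits remain
Read 3: bits[13:17] width=4 -> value=8 (bin 1000); offset now 17 = byte 2 bit 1; 15 bits remain

Answer: 17 8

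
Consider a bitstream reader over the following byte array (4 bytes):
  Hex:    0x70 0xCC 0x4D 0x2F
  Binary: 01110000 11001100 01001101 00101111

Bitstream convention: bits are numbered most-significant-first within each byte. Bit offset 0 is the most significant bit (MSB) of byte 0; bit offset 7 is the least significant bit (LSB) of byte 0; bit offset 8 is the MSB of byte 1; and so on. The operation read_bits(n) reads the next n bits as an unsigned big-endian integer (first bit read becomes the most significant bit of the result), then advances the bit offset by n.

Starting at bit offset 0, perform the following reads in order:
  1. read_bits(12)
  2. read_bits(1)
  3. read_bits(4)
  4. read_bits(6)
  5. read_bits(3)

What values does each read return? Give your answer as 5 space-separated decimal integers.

Answer: 1804 1 8 38 4

Derivation:
Read 1: bits[0:12] width=12 -> value=1804 (bin 011100001100); offset now 12 = byte 1 bit 4; 20 bits remain
Read 2: bits[12:13] width=1 -> value=1 (bin 1); offset now 13 = byte 1 bit 5; 19 bits remain
Read 3: bits[13:17] width=4 -> value=8 (bin 1000); offset now 17 = byte 2 bit 1; 15 bits remain
Read 4: bits[17:23] width=6 -> value=38 (bin 100110); offset now 23 = byte 2 bit 7; 9 bits remain
Read 5: bits[23:26] width=3 -> value=4 (bin 100); offset now 26 = byte 3 bit 2; 6 bits remain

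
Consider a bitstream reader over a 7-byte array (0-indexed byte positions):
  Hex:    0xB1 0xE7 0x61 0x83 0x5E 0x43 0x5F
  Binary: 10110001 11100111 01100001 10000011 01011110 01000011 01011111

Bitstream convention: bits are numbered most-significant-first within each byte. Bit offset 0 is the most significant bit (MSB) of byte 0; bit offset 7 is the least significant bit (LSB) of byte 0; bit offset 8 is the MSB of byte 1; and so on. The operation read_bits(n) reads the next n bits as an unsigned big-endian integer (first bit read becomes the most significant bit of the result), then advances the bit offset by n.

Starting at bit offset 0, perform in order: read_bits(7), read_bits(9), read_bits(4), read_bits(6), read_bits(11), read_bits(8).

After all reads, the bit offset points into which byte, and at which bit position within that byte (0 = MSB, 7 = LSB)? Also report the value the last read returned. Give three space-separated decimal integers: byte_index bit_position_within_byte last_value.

Read 1: bits[0:7] width=7 -> value=88 (bin 1011000); offset now 7 = byte 0 bit 7; 49 bits remain
Read 2: bits[7:16] width=9 -> value=487 (bin 111100111); offset now 16 = byte 2 bit 0; 40 bits remain
Read 3: bits[16:20] width=4 -> value=6 (bin 0110); offset now 20 = byte 2 bit 4; 36 bits remain
Read 4: bits[20:26] width=6 -> value=6 (bin 000110); offset now 26 = byte 3 bit 2; 30 bits remain
Read 5: bits[26:37] width=11 -> value=107 (bin 00001101011); offset now 37 = byte 4 bit 5; 19 bits remain
Read 6: bits[37:45] width=8 -> value=200 (bin 11001000); offset now 45 = byte 5 bit 5; 11 bits remain

Answer: 5 5 200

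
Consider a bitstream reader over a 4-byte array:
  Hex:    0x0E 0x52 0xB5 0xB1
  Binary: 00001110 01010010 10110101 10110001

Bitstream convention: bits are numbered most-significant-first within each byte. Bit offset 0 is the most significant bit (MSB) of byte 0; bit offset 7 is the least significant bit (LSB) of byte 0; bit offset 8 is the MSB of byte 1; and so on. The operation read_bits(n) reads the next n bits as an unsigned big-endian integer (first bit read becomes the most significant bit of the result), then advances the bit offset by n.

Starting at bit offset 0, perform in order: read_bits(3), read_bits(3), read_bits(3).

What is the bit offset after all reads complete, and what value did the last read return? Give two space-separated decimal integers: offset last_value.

Read 1: bits[0:3] width=3 -> value=0 (bin 000); offset now 3 = byte 0 bit 3; 29 bits remain
Read 2: bits[3:6] width=3 -> value=3 (bin 011); offset now 6 = byte 0 bit 6; 26 bits remain
Read 3: bits[6:9] width=3 -> value=4 (bin 100); offset now 9 = byte 1 bit 1; 23 bits remain

Answer: 9 4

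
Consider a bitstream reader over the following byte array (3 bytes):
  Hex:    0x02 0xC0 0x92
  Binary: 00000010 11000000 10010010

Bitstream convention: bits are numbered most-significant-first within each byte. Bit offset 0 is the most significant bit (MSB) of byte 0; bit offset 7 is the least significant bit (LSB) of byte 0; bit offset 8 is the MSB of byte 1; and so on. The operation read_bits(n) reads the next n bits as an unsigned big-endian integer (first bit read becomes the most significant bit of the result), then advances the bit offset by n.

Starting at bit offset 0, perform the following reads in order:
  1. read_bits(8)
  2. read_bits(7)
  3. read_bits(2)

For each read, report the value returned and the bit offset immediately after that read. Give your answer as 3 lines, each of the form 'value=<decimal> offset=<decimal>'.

Answer: value=2 offset=8
value=96 offset=15
value=1 offset=17

Derivation:
Read 1: bits[0:8] width=8 -> value=2 (bin 00000010); offset now 8 = byte 1 bit 0; 16 bits remain
Read 2: bits[8:15] width=7 -> value=96 (bin 1100000); offset now 15 = byte 1 bit 7; 9 bits remain
Read 3: bits[15:17] width=2 -> value=1 (bin 01); offset now 17 = byte 2 bit 1; 7 bits remain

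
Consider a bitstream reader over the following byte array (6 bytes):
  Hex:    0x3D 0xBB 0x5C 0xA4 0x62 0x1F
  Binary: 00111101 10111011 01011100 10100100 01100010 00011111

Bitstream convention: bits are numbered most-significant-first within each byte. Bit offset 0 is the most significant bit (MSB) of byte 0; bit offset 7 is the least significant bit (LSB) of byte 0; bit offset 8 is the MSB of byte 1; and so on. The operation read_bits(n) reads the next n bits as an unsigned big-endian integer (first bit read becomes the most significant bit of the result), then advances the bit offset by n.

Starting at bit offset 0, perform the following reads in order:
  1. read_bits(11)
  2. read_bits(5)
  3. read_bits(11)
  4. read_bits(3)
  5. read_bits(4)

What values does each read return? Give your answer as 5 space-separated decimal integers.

Answer: 493 27 741 1 1

Derivation:
Read 1: bits[0:11] width=11 -> value=493 (bin 00111101101); offset now 11 = byte 1 bit 3; 37 bits remain
Read 2: bits[11:16] width=5 -> value=27 (bin 11011); offset now 16 = byte 2 bit 0; 32 bits remain
Read 3: bits[16:27] width=11 -> value=741 (bin 01011100101); offset now 27 = byte 3 bit 3; 21 bits remain
Read 4: bits[27:30] width=3 -> value=1 (bin 001); offset now 30 = byte 3 bit 6; 18 bits remain
Read 5: bits[30:34] width=4 -> value=1 (bin 0001); offset now 34 = byte 4 bit 2; 14 bits remain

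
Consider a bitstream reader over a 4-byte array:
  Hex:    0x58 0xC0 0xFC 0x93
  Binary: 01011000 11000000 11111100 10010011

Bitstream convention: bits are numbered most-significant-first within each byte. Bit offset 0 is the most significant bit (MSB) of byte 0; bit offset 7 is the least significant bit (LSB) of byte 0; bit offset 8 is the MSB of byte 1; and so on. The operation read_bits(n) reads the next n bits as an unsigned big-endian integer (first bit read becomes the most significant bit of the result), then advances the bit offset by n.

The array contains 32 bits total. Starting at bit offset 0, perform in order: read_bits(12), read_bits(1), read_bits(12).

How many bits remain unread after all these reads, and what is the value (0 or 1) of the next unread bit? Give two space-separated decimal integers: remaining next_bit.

Read 1: bits[0:12] width=12 -> value=1420 (bin 010110001100); offset now 12 = byte 1 bit 4; 20 bits remain
Read 2: bits[12:13] width=1 -> value=0 (bin 0); offset now 13 = byte 1 bit 5; 19 bits remain
Read 3: bits[13:25] width=12 -> value=505 (bin 000111111001); offset now 25 = byte 3 bit 1; 7 bits remain

Answer: 7 0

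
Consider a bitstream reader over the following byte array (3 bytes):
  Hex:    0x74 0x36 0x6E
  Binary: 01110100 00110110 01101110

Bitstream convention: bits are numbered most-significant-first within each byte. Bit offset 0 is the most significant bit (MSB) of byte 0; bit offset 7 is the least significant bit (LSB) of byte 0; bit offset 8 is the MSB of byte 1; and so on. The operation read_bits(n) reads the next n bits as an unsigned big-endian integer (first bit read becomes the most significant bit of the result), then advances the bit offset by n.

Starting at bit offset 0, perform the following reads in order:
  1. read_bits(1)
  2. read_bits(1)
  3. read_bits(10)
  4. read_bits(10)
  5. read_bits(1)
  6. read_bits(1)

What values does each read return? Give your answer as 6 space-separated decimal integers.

Read 1: bits[0:1] width=1 -> value=0 (bin 0); offset now 1 = byte 0 bit 1; 23 bits remain
Read 2: bits[1:2] width=1 -> value=1 (bin 1); offset now 2 = byte 0 bit 2; 22 bits remain
Read 3: bits[2:12] width=10 -> value=835 (bin 1101000011); offset now 12 = byte 1 bit 4; 12 bits remain
Read 4: bits[12:22] width=10 -> value=411 (bin 0110011011); offset now 22 = byte 2 bit 6; 2 bits remain
Read 5: bits[22:23] width=1 -> value=1 (bin 1); offset now 23 = byte 2 bit 7; 1 bits remain
Read 6: bits[23:24] width=1 -> value=0 (bin 0); offset now 24 = byte 3 bit 0; 0 bits remain

Answer: 0 1 835 411 1 0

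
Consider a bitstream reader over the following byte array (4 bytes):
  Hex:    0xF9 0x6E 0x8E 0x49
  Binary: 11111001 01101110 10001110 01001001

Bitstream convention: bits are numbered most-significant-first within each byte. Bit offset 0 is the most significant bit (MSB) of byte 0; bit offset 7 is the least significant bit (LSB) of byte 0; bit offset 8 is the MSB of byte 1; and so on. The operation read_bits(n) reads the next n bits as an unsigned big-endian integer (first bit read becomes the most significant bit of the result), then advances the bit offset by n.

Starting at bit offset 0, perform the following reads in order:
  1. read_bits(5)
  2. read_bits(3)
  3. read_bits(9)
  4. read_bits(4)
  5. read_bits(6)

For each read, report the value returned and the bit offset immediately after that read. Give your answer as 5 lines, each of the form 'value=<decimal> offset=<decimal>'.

Read 1: bits[0:5] width=5 -> value=31 (bin 11111); offset now 5 = byte 0 bit 5; 27 bits remain
Read 2: bits[5:8] width=3 -> value=1 (bin 001); offset now 8 = byte 1 bit 0; 24 bits remain
Read 3: bits[8:17] width=9 -> value=221 (bin 011011101); offset now 17 = byte 2 bit 1; 15 bits remain
Read 4: bits[17:21] width=4 -> value=1 (bin 0001); offset now 21 = byte 2 bit 5; 11 bits remain
Read 5: bits[21:27] width=6 -> value=50 (bin 110010); offset now 27 = byte 3 bit 3; 5 bits remain

Answer: value=31 offset=5
value=1 offset=8
value=221 offset=17
value=1 offset=21
value=50 offset=27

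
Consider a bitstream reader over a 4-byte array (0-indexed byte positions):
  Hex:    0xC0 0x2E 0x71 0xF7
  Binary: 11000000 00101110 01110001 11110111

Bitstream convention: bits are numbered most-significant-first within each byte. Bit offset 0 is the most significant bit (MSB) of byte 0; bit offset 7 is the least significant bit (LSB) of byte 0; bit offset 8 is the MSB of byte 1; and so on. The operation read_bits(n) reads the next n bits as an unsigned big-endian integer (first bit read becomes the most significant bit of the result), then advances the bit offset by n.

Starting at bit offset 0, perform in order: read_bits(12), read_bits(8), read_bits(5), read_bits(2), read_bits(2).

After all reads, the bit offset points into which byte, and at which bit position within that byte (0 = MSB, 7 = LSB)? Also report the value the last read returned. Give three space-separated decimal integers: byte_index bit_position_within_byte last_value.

Answer: 3 5 2

Derivation:
Read 1: bits[0:12] width=12 -> value=3074 (bin 110000000010); offset now 12 = byte 1 bit 4; 20 bits remain
Read 2: bits[12:20] width=8 -> value=231 (bin 11100111); offset now 20 = byte 2 bit 4; 12 bits remain
Read 3: bits[20:25] width=5 -> value=3 (bin 00011); offset now 25 = byte 3 bit 1; 7 bits remain
Read 4: bits[25:27] width=2 -> value=3 (bin 11); offset now 27 = byte 3 bit 3; 5 bits remain
Read 5: bits[27:29] width=2 -> value=2 (bin 10); offset now 29 = byte 3 bit 5; 3 bits remain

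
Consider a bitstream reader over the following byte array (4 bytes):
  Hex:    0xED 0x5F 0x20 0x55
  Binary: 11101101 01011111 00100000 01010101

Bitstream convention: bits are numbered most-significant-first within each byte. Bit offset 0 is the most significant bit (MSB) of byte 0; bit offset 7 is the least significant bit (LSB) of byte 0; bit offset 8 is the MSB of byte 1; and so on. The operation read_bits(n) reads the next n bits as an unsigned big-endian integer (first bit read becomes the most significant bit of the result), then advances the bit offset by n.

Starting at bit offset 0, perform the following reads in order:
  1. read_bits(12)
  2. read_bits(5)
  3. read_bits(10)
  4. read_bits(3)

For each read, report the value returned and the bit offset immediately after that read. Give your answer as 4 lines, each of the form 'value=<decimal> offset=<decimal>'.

Read 1: bits[0:12] width=12 -> value=3797 (bin 111011010101); offset now 12 = byte 1 bit 4; 20 bits remain
Read 2: bits[12:17] width=5 -> value=30 (bin 11110); offset now 17 = byte 2 bit 1; 15 bits remain
Read 3: bits[17:27] width=10 -> value=258 (bin 0100000010); offset now 27 = byte 3 bit 3; 5 bits remain
Read 4: bits[27:30] width=3 -> value=5 (bin 101); offset now 30 = byte 3 bit 6; 2 bits remain

Answer: value=3797 offset=12
value=30 offset=17
value=258 offset=27
value=5 offset=30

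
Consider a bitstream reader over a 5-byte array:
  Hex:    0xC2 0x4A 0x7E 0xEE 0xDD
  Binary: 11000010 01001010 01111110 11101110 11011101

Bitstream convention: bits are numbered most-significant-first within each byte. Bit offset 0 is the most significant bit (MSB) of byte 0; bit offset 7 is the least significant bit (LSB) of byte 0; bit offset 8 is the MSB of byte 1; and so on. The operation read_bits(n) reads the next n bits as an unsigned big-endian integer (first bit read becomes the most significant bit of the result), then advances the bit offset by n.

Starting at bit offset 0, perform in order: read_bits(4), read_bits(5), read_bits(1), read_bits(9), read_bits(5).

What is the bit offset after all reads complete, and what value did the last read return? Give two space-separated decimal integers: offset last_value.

Answer: 24 30

Derivation:
Read 1: bits[0:4] width=4 -> value=12 (bin 1100); offset now 4 = byte 0 bit 4; 36 bits remain
Read 2: bits[4:9] width=5 -> value=4 (bin 00100); offset now 9 = byte 1 bit 1; 31 bits remain
Read 3: bits[9:10] width=1 -> value=1 (bin 1); offset now 10 = byte 1 bit 2; 30 bits remain
Read 4: bits[10:19] width=9 -> value=83 (bin 001010011); offset now 19 = byte 2 bit 3; 21 bits remain
Read 5: bits[19:24] width=5 -> value=30 (bin 11110); offset now 24 = byte 3 bit 0; 16 bits remain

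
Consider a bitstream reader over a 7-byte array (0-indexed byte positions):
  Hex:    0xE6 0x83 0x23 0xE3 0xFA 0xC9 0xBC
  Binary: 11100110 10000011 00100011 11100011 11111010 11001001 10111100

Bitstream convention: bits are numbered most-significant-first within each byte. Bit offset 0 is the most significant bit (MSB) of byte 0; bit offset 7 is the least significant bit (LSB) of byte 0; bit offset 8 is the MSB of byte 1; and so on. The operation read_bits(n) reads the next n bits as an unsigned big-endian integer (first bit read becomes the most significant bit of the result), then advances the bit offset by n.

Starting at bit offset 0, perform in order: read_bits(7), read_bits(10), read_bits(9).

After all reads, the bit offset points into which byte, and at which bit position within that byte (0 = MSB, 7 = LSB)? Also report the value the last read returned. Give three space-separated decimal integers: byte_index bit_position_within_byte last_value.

Answer: 3 2 143

Derivation:
Read 1: bits[0:7] width=7 -> value=115 (bin 1110011); offset now 7 = byte 0 bit 7; 49 bits remain
Read 2: bits[7:17] width=10 -> value=262 (bin 0100000110); offset now 17 = byte 2 bit 1; 39 bits remain
Read 3: bits[17:26] width=9 -> value=143 (bin 010001111); offset now 26 = byte 3 bit 2; 30 bits remain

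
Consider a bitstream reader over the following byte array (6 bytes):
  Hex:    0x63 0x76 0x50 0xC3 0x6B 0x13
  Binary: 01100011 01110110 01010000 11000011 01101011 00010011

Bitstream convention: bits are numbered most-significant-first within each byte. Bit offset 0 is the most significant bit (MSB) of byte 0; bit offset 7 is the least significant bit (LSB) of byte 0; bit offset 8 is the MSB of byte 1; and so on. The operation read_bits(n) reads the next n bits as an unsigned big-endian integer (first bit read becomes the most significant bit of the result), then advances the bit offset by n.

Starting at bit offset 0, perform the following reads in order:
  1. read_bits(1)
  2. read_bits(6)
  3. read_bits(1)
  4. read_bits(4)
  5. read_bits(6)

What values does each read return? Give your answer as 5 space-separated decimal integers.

Answer: 0 49 1 7 25

Derivation:
Read 1: bits[0:1] width=1 -> value=0 (bin 0); offset now 1 = byte 0 bit 1; 47 bits remain
Read 2: bits[1:7] width=6 -> value=49 (bin 110001); offset now 7 = byte 0 bit 7; 41 bits remain
Read 3: bits[7:8] width=1 -> value=1 (bin 1); offset now 8 = byte 1 bit 0; 40 bits remain
Read 4: bits[8:12] width=4 -> value=7 (bin 0111); offset now 12 = byte 1 bit 4; 36 bits remain
Read 5: bits[12:18] width=6 -> value=25 (bin 011001); offset now 18 = byte 2 bit 2; 30 bits remain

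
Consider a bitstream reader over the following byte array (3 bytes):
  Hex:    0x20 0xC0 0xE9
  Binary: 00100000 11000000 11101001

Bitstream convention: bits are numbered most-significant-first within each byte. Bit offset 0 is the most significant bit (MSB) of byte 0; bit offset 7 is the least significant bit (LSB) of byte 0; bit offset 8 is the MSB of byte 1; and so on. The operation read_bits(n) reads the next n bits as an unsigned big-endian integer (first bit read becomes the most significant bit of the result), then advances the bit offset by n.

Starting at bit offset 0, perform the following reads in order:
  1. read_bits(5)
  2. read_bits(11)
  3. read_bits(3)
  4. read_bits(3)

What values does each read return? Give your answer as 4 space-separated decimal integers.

Read 1: bits[0:5] width=5 -> value=4 (bin 00100); offset now 5 = byte 0 bit 5; 19 bits remain
Read 2: bits[5:16] width=11 -> value=192 (bin 00011000000); offset now 16 = byte 2 bit 0; 8 bits remain
Read 3: bits[16:19] width=3 -> value=7 (bin 111); offset now 19 = byte 2 bit 3; 5 bits remain
Read 4: bits[19:22] width=3 -> value=2 (bin 010); offset now 22 = byte 2 bit 6; 2 bits remain

Answer: 4 192 7 2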